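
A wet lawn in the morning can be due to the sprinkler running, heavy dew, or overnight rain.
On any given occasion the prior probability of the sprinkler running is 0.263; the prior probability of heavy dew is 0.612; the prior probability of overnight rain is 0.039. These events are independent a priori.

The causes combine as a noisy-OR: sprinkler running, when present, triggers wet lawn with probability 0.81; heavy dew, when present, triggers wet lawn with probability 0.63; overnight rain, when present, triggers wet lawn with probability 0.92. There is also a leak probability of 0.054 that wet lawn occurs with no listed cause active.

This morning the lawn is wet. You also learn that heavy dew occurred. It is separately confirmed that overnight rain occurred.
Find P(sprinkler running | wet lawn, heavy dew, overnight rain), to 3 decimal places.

Under noisy-OR, P(wet lawn | causes) = 1 − (1−0.054)·∏(1−qᵢ) over the active causes.
Sum P(wet lawn|·) weighted by the priors over both values of sprinkler running:
  P(wet lawn | heavy dew, overnight rain) = 0.971998·0.737 + 0.99468·0.263
        = 0.716363 + 0.261601 = 0.977964
The terms with sprinkler running present sum to 0.261601, so
  P(sprinkler running | wet lawn, heavy dew, overnight rain) = 0.261601 / 0.977964 ≈ 0.267

P(sprinkler running | wet lawn, heavy dew, overnight rain) ≈ 0.267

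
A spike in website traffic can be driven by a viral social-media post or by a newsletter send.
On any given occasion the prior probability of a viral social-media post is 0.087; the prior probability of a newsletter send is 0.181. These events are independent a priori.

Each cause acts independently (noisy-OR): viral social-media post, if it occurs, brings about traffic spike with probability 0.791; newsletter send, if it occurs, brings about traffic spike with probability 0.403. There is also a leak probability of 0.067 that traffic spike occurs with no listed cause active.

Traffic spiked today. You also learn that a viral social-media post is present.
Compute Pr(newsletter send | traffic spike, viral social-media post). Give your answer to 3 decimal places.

Pr(newsletter send | traffic spike, viral social-media post) ≈ 0.195

Under noisy-OR, P(traffic spike | causes) = 1 − (1−0.067)·∏(1−qᵢ) over the active causes.
Numerator (weight on configurations with newsletter send): 0.883587·0.181 = 0.159929
Denominator P(traffic spike | viral social-media post): 0.805003·0.819 + 0.883587·0.181 = 0.819226
P(newsletter send | traffic spike, viral social-media post) = 0.159929/0.819226 ≈ 0.195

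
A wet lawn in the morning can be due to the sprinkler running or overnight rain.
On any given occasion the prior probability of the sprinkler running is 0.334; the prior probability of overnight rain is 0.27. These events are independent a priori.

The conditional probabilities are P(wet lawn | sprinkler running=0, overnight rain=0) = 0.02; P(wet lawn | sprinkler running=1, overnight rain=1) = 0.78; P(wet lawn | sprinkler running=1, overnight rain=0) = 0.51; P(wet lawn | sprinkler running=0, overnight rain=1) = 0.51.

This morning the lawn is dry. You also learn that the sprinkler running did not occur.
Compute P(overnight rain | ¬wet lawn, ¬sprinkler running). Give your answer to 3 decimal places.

P(overnight rain | ¬wet lawn, ¬sprinkler running) ≈ 0.156

Numerator (weight on configurations with overnight rain): 0.49*0.27 = 0.132300
The normalizing constant is 0.98*0.73 + 0.49*0.27 = 0.847700
Posterior = 0.132300 / 0.847700 ≈ 0.156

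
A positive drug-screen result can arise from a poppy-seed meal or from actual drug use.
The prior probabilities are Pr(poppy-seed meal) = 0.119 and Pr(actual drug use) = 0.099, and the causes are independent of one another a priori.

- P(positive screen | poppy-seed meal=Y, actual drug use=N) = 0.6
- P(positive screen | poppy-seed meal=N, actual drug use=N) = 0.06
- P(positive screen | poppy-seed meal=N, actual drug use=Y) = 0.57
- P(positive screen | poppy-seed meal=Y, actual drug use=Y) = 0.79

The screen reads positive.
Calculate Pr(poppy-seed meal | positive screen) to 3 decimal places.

Pr(poppy-seed meal | positive screen) ≈ 0.431

Numerator (weight on configurations with poppy-seed meal): 0.064331 + 0.009307 = 0.073638
The normalizing constant is 0.06·0.881·0.901 + 0.57·0.881·0.099 + 0.6·0.119·0.901 + 0.79·0.119·0.099 = 0.170980
P(poppy-seed meal | positive screen) = 0.073638/0.170980 ≈ 0.431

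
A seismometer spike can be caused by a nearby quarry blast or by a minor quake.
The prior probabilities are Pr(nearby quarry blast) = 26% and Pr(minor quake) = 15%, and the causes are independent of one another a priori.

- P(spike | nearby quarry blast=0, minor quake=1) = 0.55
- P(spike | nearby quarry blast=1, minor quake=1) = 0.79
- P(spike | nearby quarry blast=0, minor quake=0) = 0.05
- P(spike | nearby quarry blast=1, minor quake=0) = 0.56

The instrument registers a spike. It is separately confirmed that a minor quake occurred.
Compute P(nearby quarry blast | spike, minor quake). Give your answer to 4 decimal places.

P(nearby quarry blast | spike, minor quake) ≈ 0.3354

P(spike | minor quake) = 0.55·0.74 + 0.79·0.26 = 0.407000 + 0.205400 = 0.612400
Restricting to configurations with nearby quarry blast present: 0.79·0.26 = 0.205400.
Hence the posterior is 0.205400/0.612400 ≈ 0.3354.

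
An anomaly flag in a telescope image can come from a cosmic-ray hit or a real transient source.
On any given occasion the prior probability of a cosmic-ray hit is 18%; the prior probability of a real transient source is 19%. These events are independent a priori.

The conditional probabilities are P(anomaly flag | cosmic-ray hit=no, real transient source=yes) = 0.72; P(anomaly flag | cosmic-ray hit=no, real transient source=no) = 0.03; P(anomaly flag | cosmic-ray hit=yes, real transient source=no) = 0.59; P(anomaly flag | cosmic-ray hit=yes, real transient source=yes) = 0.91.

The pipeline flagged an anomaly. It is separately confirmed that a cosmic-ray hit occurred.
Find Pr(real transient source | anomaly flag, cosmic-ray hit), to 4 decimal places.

Pr(real transient source | anomaly flag, cosmic-ray hit) ≈ 0.2657

P(anomaly flag | cosmic-ray hit) = 0.59·0.81 + 0.91·0.19 = 0.477900 + 0.172900 = 0.650800
The real transient source-present share is 0.91·0.19 = 0.172900.
So P(real transient source | anomaly flag, cosmic-ray hit) = 0.172900/0.650800 ≈ 0.2657.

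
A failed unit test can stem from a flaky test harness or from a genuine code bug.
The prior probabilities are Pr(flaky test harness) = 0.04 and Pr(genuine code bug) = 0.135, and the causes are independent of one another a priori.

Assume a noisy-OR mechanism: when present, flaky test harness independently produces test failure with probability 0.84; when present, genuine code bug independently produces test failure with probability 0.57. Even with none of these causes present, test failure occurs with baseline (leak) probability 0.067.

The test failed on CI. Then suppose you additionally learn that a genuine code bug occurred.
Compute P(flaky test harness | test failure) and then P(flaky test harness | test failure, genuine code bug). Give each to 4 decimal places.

Under noisy-OR, P(test failure | causes) = 1 − (1−0.067)·∏(1−qᵢ) over the active causes.
P(test failure) = 0.067×0.96×0.865 + 0.59881×0.96×0.135 + 0.85072×0.04×0.865 + 0.93581×0.04×0.135 = 0.055637 + 0.077606 + 0.029435 + 0.005053 = 0.167731
Restricting to configurations with flaky test harness present: 0.029435 + 0.005053 = 0.034488.
So P(flaky test harness | test failure) = 0.034488/0.167731 ≈ 0.2056.

Now also conditioning on genuine code bug=true:
P(test failure | genuine code bug) = 0.59881·0.96 + 0.93581·0.04 = 0.574858 + 0.037432 = 0.612290
Of this, 0.037432 comes from 0.93581·0.04 (the flaky test harness=true cases).
So P(flaky test harness | test failure, genuine code bug) = 0.037432/0.612290 ≈ 0.0611.
The drop from 0.2056 to 0.0611 is the explaining-away (discounting) effect.

P(flaky test harness | test failure) ≈ 0.2056; P(flaky test harness | test failure, genuine code bug) ≈ 0.0611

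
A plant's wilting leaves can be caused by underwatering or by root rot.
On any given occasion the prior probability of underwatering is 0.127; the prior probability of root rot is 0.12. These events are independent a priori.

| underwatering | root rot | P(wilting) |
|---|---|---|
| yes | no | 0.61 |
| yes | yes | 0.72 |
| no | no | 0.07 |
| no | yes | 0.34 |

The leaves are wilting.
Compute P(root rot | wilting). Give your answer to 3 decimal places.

P(root rot | wilting) ≈ 0.276

For the numerator, keep only root rot=true terms: 0.035618 + 0.010973 = 0.046591
Denominator P(wilting): 0.07·0.873·0.88 + 0.34·0.873·0.12 + 0.61·0.127·0.88 + 0.72·0.127·0.12 = 0.168542
P(root rot | wilting) = 0.046591/0.168542 ≈ 0.276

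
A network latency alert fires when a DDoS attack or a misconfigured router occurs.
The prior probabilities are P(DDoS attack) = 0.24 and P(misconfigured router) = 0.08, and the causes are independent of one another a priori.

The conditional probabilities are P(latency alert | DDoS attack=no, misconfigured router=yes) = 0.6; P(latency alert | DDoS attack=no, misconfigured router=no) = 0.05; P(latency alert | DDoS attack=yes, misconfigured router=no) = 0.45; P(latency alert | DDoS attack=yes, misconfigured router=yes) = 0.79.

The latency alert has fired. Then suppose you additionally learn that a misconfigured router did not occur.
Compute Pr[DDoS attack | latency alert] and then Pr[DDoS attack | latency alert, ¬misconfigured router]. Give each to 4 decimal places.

Numerator (weight on configurations with DDoS attack): 0.099360 + 0.015168 = 0.114528
The normalizing constant is 0.05·0.76·0.92 + 0.6·0.76·0.08 + 0.45·0.24·0.92 + 0.79·0.24·0.08 = 0.185968
Posterior = 0.114528 / 0.185968 ≈ 0.6158

Now condition on the additional information:
For the numerator, keep only DDoS attack=true terms: 0.45·0.24 = 0.108000
Denominator P(latency alert | ¬misconfigured router): 0.05·0.76 + 0.45·0.24 = 0.146000
P(DDoS attack | latency alert, ¬misconfigured router) = 0.108000/0.146000 ≈ 0.7397

Pr[DDoS attack | latency alert] ≈ 0.6158; Pr[DDoS attack | latency alert, ¬misconfigured router] ≈ 0.7397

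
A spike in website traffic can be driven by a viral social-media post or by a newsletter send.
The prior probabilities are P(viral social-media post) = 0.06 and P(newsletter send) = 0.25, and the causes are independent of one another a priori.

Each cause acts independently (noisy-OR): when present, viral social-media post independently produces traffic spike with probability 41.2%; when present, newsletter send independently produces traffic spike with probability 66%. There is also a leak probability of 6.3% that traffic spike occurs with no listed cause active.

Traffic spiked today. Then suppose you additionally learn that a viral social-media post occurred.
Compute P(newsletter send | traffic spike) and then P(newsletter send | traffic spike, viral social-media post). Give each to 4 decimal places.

Under noisy-OR, P(traffic spike | causes) = 1 − (1−0.063)·∏(1−qᵢ) over the active causes.
P(traffic spike) = 0.063·0.94·0.75 + 0.68142·0.94·0.25 + 0.449044·0.06·0.75 + 0.812675·0.06·0.25 = 0.044415 + 0.160134 + 0.020207 + 0.012190 = 0.236946
Of this, 0.172324 comes from 0.160134 + 0.012190 (the newsletter send=true cases).
So P(newsletter send | traffic spike) = 0.172324/0.236946 ≈ 0.7273.

Now condition on the additional information:
P(traffic spike | viral social-media post) = 0.449044*0.75 + 0.812675*0.25 = 0.336783 + 0.203169 = 0.539952
Restricting to configurations with newsletter send present: 0.812675*0.25 = 0.203169.
Hence the posterior is 0.203169/0.539952 ≈ 0.3763.

P(newsletter send | traffic spike) ≈ 0.7273; P(newsletter send | traffic spike, viral social-media post) ≈ 0.3763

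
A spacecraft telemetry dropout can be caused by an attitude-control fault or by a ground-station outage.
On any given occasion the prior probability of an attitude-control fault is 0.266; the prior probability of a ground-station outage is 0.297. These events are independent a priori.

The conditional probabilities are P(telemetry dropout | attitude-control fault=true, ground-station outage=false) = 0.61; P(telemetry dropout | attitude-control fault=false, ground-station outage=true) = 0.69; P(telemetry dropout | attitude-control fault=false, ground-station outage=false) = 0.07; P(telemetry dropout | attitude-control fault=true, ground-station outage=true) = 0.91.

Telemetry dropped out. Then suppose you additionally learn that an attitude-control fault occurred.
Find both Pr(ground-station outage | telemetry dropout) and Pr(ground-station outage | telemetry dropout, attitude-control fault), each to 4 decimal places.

Pr(ground-station outage | telemetry dropout) ≈ 0.5968; Pr(ground-station outage | telemetry dropout, attitude-control fault) ≈ 0.3866

P(telemetry dropout) = 0.07·0.734·0.703 + 0.69·0.734·0.297 + 0.61·0.266·0.703 + 0.91·0.266·0.297 = 0.036120 + 0.150419 + 0.114069 + 0.071892 = 0.372500
Restricting to configurations with ground-station outage present: 0.150419 + 0.071892 = 0.222311.
So P(ground-station outage | telemetry dropout) = 0.222311/0.372500 ≈ 0.5968.

With the extra evidence:
For the numerator, keep only ground-station outage=true terms: 0.91*0.297 = 0.270270
Denominator P(telemetry dropout | attitude-control fault): 0.61*0.703 + 0.91*0.297 = 0.699100
P(ground-station outage | telemetry dropout, attitude-control fault) = 0.270270/0.699100 ≈ 0.3866
— attitude-control fault explains away the evidence for ground-station outage.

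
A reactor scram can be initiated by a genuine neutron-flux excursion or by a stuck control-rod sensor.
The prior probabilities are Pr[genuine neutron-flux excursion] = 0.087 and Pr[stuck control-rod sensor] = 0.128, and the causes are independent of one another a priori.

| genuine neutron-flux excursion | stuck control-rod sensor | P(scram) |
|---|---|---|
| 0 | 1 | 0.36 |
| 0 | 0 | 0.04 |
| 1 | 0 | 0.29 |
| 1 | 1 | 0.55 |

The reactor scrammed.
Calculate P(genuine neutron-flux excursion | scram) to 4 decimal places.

P(genuine neutron-flux excursion | scram) ≈ 0.2756

For the numerator, keep only genuine neutron-flux excursion=true terms: 0.022001 + 0.006125 = 0.028126
Denominator P(scram): 0.04·0.913·0.872 + 0.36·0.913·0.128 + 0.29·0.087·0.872 + 0.55·0.087·0.128 = 0.102042
Posterior = 0.028126 / 0.102042 ≈ 0.2756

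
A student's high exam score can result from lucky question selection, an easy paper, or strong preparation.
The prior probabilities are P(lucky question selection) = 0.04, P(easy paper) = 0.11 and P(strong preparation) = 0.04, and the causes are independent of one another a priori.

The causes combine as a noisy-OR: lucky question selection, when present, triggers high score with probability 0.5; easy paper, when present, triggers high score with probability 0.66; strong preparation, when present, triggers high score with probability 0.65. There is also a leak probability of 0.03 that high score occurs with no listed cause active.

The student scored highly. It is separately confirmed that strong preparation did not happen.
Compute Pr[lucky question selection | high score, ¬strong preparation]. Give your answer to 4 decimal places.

Pr[lucky question selection | high score, ¬strong preparation] ≈ 0.1859

Under noisy-OR, P(high score | causes) = 1 − (1−0.03)·∏(1−qᵢ) over the active causes.
For the numerator, keep only lucky question selection=true terms: 0.018334 + 0.003674 = 0.022008
Normalizer over all consistent configurations: 0.03×0.96×0.89 + 0.6702×0.96×0.11 + 0.515×0.04×0.89 + 0.8351×0.04×0.11 = 0.118413
Posterior = 0.022008 / 0.118413 ≈ 0.1859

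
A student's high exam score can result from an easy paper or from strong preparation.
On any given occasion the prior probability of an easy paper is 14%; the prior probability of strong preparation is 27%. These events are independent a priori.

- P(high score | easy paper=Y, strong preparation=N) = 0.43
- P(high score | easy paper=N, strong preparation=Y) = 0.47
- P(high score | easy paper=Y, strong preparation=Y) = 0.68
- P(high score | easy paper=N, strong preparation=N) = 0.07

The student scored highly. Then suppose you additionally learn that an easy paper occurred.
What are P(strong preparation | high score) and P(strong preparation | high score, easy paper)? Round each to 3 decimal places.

P(high score) = 0.07×0.86×0.73 + 0.47×0.86×0.27 + 0.43×0.14×0.73 + 0.68×0.14×0.27 = 0.043946 + 0.109134 + 0.043946 + 0.025704 = 0.222730
Restricting to configurations with strong preparation present: 0.109134 + 0.025704 = 0.134838.
So P(strong preparation | high score) = 0.134838/0.222730 ≈ 0.605.

Now condition on the additional information:
Numerator (weight on configurations with strong preparation): 0.68·0.27 = 0.183600
Normalizer over all consistent configurations: 0.43·0.73 + 0.68·0.27 = 0.497500
P(strong preparation | high score, easy paper) = 0.183600/0.497500 ≈ 0.369

P(strong preparation | high score) ≈ 0.605; P(strong preparation | high score, easy paper) ≈ 0.369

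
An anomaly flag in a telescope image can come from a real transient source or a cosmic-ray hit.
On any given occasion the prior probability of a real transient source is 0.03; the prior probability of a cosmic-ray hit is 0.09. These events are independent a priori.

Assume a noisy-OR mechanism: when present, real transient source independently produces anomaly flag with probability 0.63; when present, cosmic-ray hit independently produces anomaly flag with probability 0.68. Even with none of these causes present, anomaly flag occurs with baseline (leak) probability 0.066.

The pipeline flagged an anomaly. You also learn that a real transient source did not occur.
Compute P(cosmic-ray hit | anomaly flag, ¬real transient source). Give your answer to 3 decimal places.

Under noisy-OR, P(anomaly flag | causes) = 1 − (1−0.066)·∏(1−qᵢ) over the active causes.
P(anomaly flag | ¬real transient source) = 0.066×0.91 + 0.70112×0.09 = 0.060060 + 0.063101 = 0.123161
Restricting to configurations with cosmic-ray hit present: 0.70112×0.09 = 0.063101.
P(cosmic-ray hit | anomaly flag, ¬real transient source) = 0.063101 / 0.123161 ≈ 0.512

P(cosmic-ray hit | anomaly flag, ¬real transient source) ≈ 0.512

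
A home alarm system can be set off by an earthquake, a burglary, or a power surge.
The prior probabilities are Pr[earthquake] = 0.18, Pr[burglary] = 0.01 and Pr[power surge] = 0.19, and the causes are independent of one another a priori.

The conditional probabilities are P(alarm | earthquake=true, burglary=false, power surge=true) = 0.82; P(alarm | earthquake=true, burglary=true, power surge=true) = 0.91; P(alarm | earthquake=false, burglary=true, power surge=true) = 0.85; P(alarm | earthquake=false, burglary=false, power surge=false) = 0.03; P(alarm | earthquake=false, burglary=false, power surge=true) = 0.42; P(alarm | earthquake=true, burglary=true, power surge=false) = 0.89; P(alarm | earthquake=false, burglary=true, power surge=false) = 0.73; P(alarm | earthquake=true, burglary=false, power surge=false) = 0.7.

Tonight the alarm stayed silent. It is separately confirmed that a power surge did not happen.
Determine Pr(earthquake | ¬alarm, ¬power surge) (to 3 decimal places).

Pr(earthquake | ¬alarm, ¬power surge) ≈ 0.064

P(¬alarm | ¬power surge) = 0.97*0.82*0.99 + 0.27*0.82*0.01 + 0.3*0.18*0.99 + 0.11*0.18*0.01 = 0.787446 + 0.002214 + 0.053460 + 0.000198 = 0.843318
Of this, 0.053658 comes from 0.053460 + 0.000198 (the earthquake=true cases).
P(earthquake | ¬alarm, ¬power surge) = 0.053658 / 0.843318 ≈ 0.064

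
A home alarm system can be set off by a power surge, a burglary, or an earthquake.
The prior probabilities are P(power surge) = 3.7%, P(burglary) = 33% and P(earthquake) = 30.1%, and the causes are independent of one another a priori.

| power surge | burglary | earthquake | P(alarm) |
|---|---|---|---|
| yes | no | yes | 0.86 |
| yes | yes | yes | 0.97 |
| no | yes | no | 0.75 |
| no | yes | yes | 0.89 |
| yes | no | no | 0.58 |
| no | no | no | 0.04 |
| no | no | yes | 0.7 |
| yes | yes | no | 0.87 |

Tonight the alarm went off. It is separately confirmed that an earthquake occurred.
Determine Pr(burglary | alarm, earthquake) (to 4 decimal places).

Weight on burglary=true, given the evidence: 0.282833 + 0.011844 = 0.294677
Normalizer over all consistent configurations: 0.7·0.963·0.67 + 0.89·0.963·0.33 + 0.86·0.037·0.67 + 0.97·0.037·0.33 = 0.767643
P(burglary | alarm, earthquake) = 0.294677/0.767643 ≈ 0.3839

Pr(burglary | alarm, earthquake) ≈ 0.3839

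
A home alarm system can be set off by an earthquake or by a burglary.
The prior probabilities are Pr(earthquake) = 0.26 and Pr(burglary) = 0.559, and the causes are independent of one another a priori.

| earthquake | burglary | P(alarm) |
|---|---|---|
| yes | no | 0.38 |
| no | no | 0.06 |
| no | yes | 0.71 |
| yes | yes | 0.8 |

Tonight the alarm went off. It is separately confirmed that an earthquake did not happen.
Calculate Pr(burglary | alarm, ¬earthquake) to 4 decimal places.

Pr(burglary | alarm, ¬earthquake) ≈ 0.9375

By total probability over both values of burglary:
  P(alarm | ¬earthquake) = 0.06×0.441 + 0.71×0.559
        = 0.026460 + 0.396890 = 0.423350
The terms with burglary present sum to 0.396890, so
  P(burglary | alarm, ¬earthquake) = 0.396890 / 0.423350 ≈ 0.9375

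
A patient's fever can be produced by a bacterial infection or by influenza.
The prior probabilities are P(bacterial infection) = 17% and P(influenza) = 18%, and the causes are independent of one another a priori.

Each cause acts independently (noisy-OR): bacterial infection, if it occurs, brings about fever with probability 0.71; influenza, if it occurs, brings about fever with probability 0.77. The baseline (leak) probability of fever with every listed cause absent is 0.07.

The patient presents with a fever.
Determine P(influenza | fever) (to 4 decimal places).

Under noisy-OR, P(fever | causes) = 1 − (1−0.07)·∏(1−qᵢ) over the active causes.
P(fever) = 0.07·0.83·0.82 + 0.7861·0.83·0.18 + 0.7303·0.17·0.82 + 0.937969·0.17·0.18 = 0.047642 + 0.117443 + 0.101804 + 0.028702 = 0.295591
Restricting to configurations with influenza present: 0.117443 + 0.028702 = 0.146145.
Hence the posterior is 0.146145/0.295591 ≈ 0.4944.

P(influenza | fever) ≈ 0.4944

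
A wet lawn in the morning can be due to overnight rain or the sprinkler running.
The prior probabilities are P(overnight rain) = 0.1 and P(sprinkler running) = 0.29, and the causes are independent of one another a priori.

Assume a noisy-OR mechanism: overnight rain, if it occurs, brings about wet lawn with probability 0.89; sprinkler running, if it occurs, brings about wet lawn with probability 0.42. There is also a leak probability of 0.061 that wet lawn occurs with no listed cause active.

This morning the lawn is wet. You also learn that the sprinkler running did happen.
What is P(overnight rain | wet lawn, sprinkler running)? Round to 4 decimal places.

P(overnight rain | wet lawn, sprinkler running) ≈ 0.1866

Under noisy-OR, P(wet lawn | causes) = 1 − (1−0.061)·∏(1−qᵢ) over the active causes.
P(wet lawn | sprinkler running) = 0.45538*0.9 + 0.940092*0.1 = 0.409842 + 0.094009 = 0.503851
Restricting to configurations with overnight rain present: 0.940092*0.1 = 0.094009.
P(overnight rain | wet lawn, sprinkler running) = 0.094009 / 0.503851 ≈ 0.1866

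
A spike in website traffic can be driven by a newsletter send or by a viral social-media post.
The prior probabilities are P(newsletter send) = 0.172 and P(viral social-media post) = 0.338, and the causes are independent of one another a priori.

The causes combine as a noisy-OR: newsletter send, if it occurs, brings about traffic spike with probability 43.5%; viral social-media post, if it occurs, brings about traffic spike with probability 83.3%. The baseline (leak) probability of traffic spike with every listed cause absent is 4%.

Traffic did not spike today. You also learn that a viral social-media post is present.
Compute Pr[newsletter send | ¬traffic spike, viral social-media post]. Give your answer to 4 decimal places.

Pr[newsletter send | ¬traffic spike, viral social-media post] ≈ 0.1050

Under noisy-OR, P(traffic spike | causes) = 1 − (1−0.04)·∏(1−qᵢ) over the active causes.
P(¬traffic spike | viral social-media post) = 0.16032·0.828 + 0.090581·0.172 = 0.132745 + 0.015580 = 0.148325
Restricting to configurations with newsletter send present: 0.090581·0.172 = 0.015580.
P(newsletter send | ¬traffic spike, viral social-media post) = 0.015580 / 0.148325 ≈ 0.1050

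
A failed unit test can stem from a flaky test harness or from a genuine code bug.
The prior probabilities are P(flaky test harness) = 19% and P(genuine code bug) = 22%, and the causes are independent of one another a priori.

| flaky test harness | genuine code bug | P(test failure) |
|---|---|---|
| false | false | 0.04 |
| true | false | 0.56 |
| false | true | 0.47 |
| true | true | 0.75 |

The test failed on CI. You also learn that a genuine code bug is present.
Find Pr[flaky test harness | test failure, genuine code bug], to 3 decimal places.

P(test failure | genuine code bug) = 0.47*0.81 + 0.75*0.19 = 0.380700 + 0.142500 = 0.523200
Of this, 0.142500 comes from 0.75*0.19 (the flaky test harness=true cases).
Hence the posterior is 0.142500/0.523200 ≈ 0.272.

Pr[flaky test harness | test failure, genuine code bug] ≈ 0.272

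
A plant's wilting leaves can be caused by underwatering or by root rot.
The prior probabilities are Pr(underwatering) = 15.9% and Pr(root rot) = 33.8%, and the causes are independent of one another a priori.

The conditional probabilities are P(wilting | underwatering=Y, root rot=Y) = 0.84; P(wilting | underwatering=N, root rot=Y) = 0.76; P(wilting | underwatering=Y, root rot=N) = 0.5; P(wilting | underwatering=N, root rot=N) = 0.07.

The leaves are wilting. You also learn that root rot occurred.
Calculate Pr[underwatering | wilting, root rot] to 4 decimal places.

By total probability over both values of underwatering:
  P(wilting | root rot) = 0.76×0.841 + 0.84×0.159
        = 0.639160 + 0.133560 = 0.772720
The terms with underwatering present sum to 0.133560, so
  P(underwatering | wilting, root rot) = 0.133560 / 0.772720 ≈ 0.1728

Pr[underwatering | wilting, root rot] ≈ 0.1728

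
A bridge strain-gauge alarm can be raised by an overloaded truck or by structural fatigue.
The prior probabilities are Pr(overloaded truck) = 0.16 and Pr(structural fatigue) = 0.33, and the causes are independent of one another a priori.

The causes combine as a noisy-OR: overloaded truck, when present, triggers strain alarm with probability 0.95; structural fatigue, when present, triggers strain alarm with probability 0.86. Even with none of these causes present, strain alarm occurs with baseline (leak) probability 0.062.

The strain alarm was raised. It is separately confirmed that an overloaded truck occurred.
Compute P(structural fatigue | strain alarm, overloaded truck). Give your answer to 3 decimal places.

Under noisy-OR, P(strain alarm | causes) = 1 − (1−0.062)·∏(1−qᵢ) over the active causes.
Enumerate both values of structural fatigue and weight by the priors:
  P(strain alarm | overloaded truck) = 0.9531*0.67 + 0.993434*0.33
        = 0.638577 + 0.327833 = 0.966410
Keeping only the structural fatigue-present terms gives 0.327833, so
  P(structural fatigue | strain alarm, overloaded truck) = 0.327833 / 0.966410 ≈ 0.339

P(structural fatigue | strain alarm, overloaded truck) ≈ 0.339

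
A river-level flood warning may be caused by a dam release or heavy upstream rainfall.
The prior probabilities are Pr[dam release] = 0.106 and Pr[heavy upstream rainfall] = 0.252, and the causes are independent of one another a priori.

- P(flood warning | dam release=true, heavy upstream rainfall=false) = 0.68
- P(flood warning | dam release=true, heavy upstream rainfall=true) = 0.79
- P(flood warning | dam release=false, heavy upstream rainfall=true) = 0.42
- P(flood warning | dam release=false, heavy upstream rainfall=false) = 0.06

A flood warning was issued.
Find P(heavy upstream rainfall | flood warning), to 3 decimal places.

Weight on heavy upstream rainfall=true, given the evidence: 0.094621 + 0.021102 = 0.115723
Denominator P(flood warning): 0.06·0.894·0.748 + 0.42·0.894·0.252 + 0.68·0.106·0.748 + 0.79·0.106·0.252 = 0.209762
Posterior = 0.115723 / 0.209762 ≈ 0.552

P(heavy upstream rainfall | flood warning) ≈ 0.552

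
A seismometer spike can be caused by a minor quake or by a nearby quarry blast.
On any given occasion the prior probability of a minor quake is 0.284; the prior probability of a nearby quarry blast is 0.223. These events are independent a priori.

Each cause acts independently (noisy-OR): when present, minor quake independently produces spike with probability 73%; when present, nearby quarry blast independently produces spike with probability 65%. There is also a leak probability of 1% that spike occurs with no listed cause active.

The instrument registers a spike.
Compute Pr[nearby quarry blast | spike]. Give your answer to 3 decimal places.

Under noisy-OR, P(spike | causes) = 1 − (1−0.01)·∏(1−qᵢ) over the active causes.
Sum P(spike|·) weighted by the priors over the 4 (minor quake, nearby quarry blast) configurations:
  P(spike) = 0.01·0.716·0.777 + 0.6535·0.716·0.223 + 0.7327·0.284·0.777 + 0.906445·0.284·0.223
        = 0.005563 + 0.104343 + 0.161683 + 0.057407 = 0.328996
Keeping only the nearby quarry blast-present terms gives 0.161750, so
  P(nearby quarry blast | spike) = 0.161750 / 0.328996 ≈ 0.492

Pr[nearby quarry blast | spike] ≈ 0.492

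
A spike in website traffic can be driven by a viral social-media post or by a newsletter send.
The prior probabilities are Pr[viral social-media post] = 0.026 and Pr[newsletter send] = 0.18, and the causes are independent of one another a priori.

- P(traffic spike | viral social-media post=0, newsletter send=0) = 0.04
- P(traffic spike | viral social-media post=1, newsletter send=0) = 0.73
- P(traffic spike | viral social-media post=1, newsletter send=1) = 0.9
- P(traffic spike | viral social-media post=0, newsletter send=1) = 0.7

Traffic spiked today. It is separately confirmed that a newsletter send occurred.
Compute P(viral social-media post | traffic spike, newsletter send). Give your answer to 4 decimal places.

P(viral social-media post | traffic spike, newsletter send) ≈ 0.0332

Weight on viral social-media post=true, given the evidence: 0.9·0.026 = 0.023400
Normalizer over all consistent configurations: 0.7·0.974 + 0.9·0.026 = 0.705200
P(viral social-media post | traffic spike, newsletter send) = 0.023400/0.705200 ≈ 0.0332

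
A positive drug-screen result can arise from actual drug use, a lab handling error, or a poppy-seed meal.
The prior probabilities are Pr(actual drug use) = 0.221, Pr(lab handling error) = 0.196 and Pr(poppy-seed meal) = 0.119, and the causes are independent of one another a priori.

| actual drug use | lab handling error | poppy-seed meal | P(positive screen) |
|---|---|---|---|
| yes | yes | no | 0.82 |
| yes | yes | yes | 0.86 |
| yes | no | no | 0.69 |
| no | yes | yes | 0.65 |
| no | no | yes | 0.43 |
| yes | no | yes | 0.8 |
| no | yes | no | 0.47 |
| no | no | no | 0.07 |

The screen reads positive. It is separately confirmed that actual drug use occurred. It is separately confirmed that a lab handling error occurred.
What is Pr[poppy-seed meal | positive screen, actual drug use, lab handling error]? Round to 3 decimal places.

Pr[poppy-seed meal | positive screen, actual drug use, lab handling error] ≈ 0.124

Sum P(positive screen|·) weighted by the priors over both values of poppy-seed meal:
  P(positive screen | actual drug use, lab handling error) = 0.82·0.881 + 0.86·0.119
        = 0.722420 + 0.102340 = 0.824760
The terms with poppy-seed meal present sum to 0.102340, so
  P(poppy-seed meal | positive screen, actual drug use, lab handling error) = 0.102340 / 0.824760 ≈ 0.124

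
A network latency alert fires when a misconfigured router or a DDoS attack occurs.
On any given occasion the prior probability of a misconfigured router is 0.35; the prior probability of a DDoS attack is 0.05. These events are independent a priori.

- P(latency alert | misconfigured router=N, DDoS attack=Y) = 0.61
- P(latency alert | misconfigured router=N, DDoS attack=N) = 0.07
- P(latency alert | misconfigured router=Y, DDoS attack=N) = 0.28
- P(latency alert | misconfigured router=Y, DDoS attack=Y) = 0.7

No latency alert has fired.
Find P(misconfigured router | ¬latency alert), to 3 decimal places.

P(misconfigured router | ¬latency alert) ≈ 0.294

P(¬latency alert) = 0.93×0.65×0.95 + 0.39×0.65×0.05 + 0.72×0.35×0.95 + 0.3×0.35×0.05 = 0.574275 + 0.012675 + 0.239400 + 0.005250 = 0.831600
Of this, 0.244650 comes from 0.239400 + 0.005250 (the misconfigured router=true cases).
P(misconfigured router | ¬latency alert) = 0.244650 / 0.831600 ≈ 0.294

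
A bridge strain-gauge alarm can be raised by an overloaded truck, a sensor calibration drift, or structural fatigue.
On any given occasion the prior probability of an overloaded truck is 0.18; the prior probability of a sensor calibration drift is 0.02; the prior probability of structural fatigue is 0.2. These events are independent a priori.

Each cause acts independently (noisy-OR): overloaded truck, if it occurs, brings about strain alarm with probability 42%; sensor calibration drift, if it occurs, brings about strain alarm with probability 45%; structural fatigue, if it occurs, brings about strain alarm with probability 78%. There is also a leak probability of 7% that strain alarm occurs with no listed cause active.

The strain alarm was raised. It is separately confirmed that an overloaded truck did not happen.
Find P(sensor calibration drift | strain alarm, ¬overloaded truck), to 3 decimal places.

Under noisy-OR, P(strain alarm | causes) = 1 − (1−0.07)·∏(1−qᵢ) over the active causes.
Sum P(strain alarm|·) weighted by the priors over the 4 (sensor calibration drift, structural fatigue) configurations:
  P(strain alarm | ¬overloaded truck) = 0.07·0.98·0.8 + 0.7954·0.98·0.2 + 0.4885·0.02·0.8 + 0.88747·0.02·0.2
        = 0.054880 + 0.155898 + 0.007816 + 0.003550 = 0.222144
Keeping only the sensor calibration drift-present terms gives 0.011366, so
  P(sensor calibration drift | strain alarm, ¬overloaded truck) = 0.011366 / 0.222144 ≈ 0.051

P(sensor calibration drift | strain alarm, ¬overloaded truck) ≈ 0.051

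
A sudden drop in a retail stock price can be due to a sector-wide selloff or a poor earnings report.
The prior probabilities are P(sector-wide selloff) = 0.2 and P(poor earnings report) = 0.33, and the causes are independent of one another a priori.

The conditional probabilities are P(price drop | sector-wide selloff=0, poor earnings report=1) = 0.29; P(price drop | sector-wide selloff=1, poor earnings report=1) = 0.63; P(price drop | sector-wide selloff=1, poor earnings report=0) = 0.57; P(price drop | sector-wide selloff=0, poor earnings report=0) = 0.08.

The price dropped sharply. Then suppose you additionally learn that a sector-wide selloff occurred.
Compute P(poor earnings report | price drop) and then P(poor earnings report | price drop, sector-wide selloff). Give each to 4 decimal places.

P(poor earnings report | price drop) ≈ 0.4976; P(poor earnings report | price drop, sector-wide selloff) ≈ 0.3525

By total probability over the 4 (sector-wide selloff, poor earnings report) configurations:
  P(price drop) = 0.08×0.8×0.67 + 0.29×0.8×0.33 + 0.57×0.2×0.67 + 0.63×0.2×0.33
        = 0.042880 + 0.076560 + 0.076380 + 0.041580 = 0.237400
Configurations with poor earnings report contribute 0.118140, so
  P(poor earnings report | price drop) = 0.118140 / 0.237400 ≈ 0.4976

Now also conditioning on sector-wide selloff=true:
Weight on poor earnings report=true, given the evidence: 0.63×0.33 = 0.207900
Denominator P(price drop | sector-wide selloff): 0.57×0.67 + 0.63×0.33 = 0.589800
P(poor earnings report | price drop, sector-wide selloff) = 0.207900/0.589800 ≈ 0.3525
— sector-wide selloff explains away the evidence for poor earnings report.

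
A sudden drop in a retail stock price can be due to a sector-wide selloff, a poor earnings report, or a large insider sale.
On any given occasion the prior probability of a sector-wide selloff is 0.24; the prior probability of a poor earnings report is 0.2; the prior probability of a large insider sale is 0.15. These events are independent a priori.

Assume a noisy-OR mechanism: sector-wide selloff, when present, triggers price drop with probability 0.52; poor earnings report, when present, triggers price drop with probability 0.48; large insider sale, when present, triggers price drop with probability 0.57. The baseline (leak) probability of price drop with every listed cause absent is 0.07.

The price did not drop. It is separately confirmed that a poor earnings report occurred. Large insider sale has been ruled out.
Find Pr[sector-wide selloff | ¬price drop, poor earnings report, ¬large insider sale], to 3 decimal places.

Pr[sector-wide selloff | ¬price drop, poor earnings report, ¬large insider sale] ≈ 0.132

Under noisy-OR, P(price drop | causes) = 1 − (1−0.07)·∏(1−qᵢ) over the active causes.
Weight on sector-wide selloff=true, given the evidence: 0.232128*0.24 = 0.055711
Normalizer over all consistent configurations: 0.4836*0.76 + 0.232128*0.24 = 0.423247
P(sector-wide selloff | ¬price drop, poor earnings report, ¬large insider sale) = 0.055711/0.423247 ≈ 0.132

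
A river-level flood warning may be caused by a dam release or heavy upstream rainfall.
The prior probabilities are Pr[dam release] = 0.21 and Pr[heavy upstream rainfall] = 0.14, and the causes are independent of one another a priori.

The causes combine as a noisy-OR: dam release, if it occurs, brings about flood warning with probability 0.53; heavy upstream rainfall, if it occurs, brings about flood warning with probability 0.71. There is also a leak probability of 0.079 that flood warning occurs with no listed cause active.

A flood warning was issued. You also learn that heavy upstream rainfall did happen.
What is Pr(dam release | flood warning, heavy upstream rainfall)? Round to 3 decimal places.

Pr(dam release | flood warning, heavy upstream rainfall) ≈ 0.241

Under noisy-OR, P(flood warning | causes) = 1 − (1−0.079)·∏(1−qᵢ) over the active causes.
P(flood warning | heavy upstream rainfall) = 0.73291*0.79 + 0.874468*0.21 = 0.578999 + 0.183638 = 0.762637
Restricting to configurations with dam release present: 0.874468*0.21 = 0.183638.
Hence the posterior is 0.183638/0.762637 ≈ 0.241.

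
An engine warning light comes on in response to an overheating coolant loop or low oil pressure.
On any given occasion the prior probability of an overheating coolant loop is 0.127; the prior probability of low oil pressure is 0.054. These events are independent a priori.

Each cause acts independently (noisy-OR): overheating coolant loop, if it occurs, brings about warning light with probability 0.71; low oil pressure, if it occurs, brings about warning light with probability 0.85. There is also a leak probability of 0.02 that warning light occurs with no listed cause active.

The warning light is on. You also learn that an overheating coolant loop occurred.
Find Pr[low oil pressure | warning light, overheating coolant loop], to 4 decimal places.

Pr[low oil pressure | warning light, overheating coolant loop] ≈ 0.0709

Under noisy-OR, P(warning light | causes) = 1 − (1−0.02)·∏(1−qᵢ) over the active causes.
P(warning light | overheating coolant loop) = 0.7158·0.946 + 0.95737·0.054 = 0.677147 + 0.051698 = 0.728845
Restricting to configurations with low oil pressure present: 0.95737·0.054 = 0.051698.
Hence the posterior is 0.051698/0.728845 ≈ 0.0709.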